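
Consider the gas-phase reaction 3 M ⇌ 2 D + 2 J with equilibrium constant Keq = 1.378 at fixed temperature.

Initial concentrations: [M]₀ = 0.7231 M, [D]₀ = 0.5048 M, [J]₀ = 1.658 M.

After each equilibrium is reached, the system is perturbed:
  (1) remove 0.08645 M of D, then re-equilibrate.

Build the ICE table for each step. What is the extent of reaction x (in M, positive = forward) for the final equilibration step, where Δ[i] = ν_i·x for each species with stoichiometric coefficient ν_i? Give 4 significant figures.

x = 0.01631 M

Q₀ = 1.853 vs Keq = 1.378 ⇒ Q>K, reverse
Step 1:
                   M          D          J
  I           0.7231     0.5048      1.658
  C          0.03914   -0.02609   -0.02609
  E           0.7622     0.4787      1.632
  solve Keq expr → x = -0.01305; check Q = 1.378
Then remove 0.08645 M of D.
Step 2:
                   M          D          J
  I           0.7622     0.3923      1.632
  C         -0.04893    0.03262    0.03262
  E           0.7133     0.4249      1.665
  solve Keq expr → x = 0.01631; check Q = 1.378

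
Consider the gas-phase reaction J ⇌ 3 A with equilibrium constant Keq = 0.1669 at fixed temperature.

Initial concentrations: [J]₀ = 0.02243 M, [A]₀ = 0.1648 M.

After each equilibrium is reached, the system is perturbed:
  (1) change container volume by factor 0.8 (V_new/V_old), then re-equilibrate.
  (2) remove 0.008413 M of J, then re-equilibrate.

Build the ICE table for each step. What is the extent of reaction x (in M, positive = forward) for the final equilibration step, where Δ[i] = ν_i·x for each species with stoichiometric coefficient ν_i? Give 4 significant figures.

Q₀ = 0.1995 vs Keq = 0.1669 ⇒ Q>K, reverse
Step 1:
                    J           A
  init        0.02243      0.1648
  Δ          0.001815   -0.005446
  eq          0.02425      0.1594
  solve Keq expr → x = -0.001815; check Q = 0.1669
Then change container volume by factor 0.8 (V_new/V_old).
Step 2:
                    J           A
  init        0.03031      0.1992
  Δ          0.005761    -0.01728
  eq          0.03607      0.1819
  solve Keq expr → x = -0.005761; check Q = 0.1669
Then remove 0.008413 M of J.
Step 3:
                    J           A
  init        0.02765      0.1819
  Δ          0.003123   -0.009368
  eq          0.03078      0.1725
  solve Keq expr → x = -0.003123; check Q = 0.1669

x = -0.003123 M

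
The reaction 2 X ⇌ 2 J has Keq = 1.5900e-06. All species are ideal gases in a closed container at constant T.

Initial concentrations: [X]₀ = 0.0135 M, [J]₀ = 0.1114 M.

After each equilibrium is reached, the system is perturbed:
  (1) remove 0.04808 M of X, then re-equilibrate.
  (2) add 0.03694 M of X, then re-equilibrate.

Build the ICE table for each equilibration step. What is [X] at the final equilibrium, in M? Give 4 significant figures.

[X]_eq = 0.1136 M

Q₀ = 68.09 vs Keq = 1.5900e-06 ⇒ Q>K, reverse
Step 1:
                   X          J
  Initial     0.0135     0.1114
  Change      0.1112    -0.1112
  Equil       0.1247 1.5729e-04
  solve Keq expr → x = -0.05562; check Q = 1.5900e-06
Then remove 0.04808 M of X.
Step 2:
                   X          J
  Initial    0.07666 1.5729e-04
  Change  6.0550e-05 -6.0550e-05
  Equil      0.07672 9.6744e-05
  solve Keq expr → x = -3.0275e-05; check Q = 1.5900e-06
Then add 0.03694 M of X.
Step 3:
                   X          J
  Initial     0.1137 9.6744e-05
  Change  -4.6521e-05 4.6521e-05
  Equil       0.1136 1.4327e-04
  solve Keq expr → x = 2.3260e-05; check Q = 1.5900e-06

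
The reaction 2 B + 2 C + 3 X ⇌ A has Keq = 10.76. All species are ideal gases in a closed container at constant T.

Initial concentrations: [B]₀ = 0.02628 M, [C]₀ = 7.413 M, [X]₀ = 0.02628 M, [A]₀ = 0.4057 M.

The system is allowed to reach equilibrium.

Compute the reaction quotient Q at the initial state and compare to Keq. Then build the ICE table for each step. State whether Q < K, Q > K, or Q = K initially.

Q₀ = 5.8897e+05; Q > K (proceeds reverse)

Q₀ = 5.8897e+05 vs Keq = 10.76 ⇒ Q>K, reverse
Step 1:
                  B         C         X         A
  init      0.02628     7.413   0.02628    0.4057
  Δ          0.1528    0.1528    0.2292   -0.0764
  eq         0.1791     7.566    0.2555    0.3293
  solve Keq expr → x = -0.0764; check Q = 10.76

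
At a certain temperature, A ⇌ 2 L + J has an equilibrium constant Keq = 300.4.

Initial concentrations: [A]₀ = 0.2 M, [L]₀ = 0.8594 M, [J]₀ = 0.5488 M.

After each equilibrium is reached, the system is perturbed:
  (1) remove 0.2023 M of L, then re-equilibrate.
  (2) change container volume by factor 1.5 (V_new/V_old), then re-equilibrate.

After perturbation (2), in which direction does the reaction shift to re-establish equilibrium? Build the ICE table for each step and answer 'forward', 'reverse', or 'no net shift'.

Q₀ = 2.027 vs Keq = 300.4 ⇒ Q<K, forward
Step 1:
                   A          L          J
  Initial        0.2     0.8594     0.5488
  Change     -0.1961     0.3922     0.1961
  Equil     0.003885      1.252     0.7449
  solve Keq expr → x = 0.1961; check Q = 300.4
Then remove 0.2023 M of L.
Step 2:
                   A          L          J
  Initial   0.003885      1.049     0.7449
  Change   -0.001138   0.002276   0.001138
  Equil     0.002746      1.052     0.7461
  solve Keq expr → x = 0.001138; check Q = 300.4
Then change container volume by factor 1.5 (V_new/V_old).
Step 3:
                   A          L          J
  Initial   0.001831     0.7011     0.4974
  Change   -0.001011   0.002022   0.001011
  Equil   8.2014e-04     0.7031     0.4984
  solve Keq expr → x = 0.001011; check Q = 300.4

Direction: forward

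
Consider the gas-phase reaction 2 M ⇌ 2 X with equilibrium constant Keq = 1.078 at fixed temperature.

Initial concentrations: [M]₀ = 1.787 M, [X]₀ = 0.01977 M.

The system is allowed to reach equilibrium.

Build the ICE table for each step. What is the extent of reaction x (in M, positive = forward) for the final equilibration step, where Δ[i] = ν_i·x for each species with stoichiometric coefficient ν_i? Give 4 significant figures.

Q₀ = 1.2240e-04 vs Keq = 1.078 ⇒ Q<K, forward
Step 1:
                  M         X
  I           1.787   0.01977
  C         -0.9006    0.9006
  E          0.8864    0.9203
  solve Keq expr → x = 0.4503; check Q = 1.078

x = 0.4503 M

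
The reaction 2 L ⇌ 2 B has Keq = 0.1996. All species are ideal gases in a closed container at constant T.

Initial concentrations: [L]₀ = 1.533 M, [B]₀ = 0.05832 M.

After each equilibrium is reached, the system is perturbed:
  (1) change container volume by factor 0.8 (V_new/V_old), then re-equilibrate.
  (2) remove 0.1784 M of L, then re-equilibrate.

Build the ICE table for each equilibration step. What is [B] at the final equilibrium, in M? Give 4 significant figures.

[B]_eq = 0.5592 M

Q₀ = 0.001447 vs Keq = 0.1996 ⇒ Q<K, forward
Step 1:
                   L          B
  init         1.533    0.05832
  Δ          -0.4331     0.4331
  eq             1.1     0.4914
  solve Keq expr → x = 0.2165; check Q = 0.1996
Then change container volume by factor 0.8 (V_new/V_old).
Step 2:
                   L          B
  init         1.375     0.6143
  Δ                0          0
  eq           1.375     0.6143
  solve Keq expr → x = 0; check Q = 0.1996
Then remove 0.1784 M of L.
Step 3:
                   L          B
  init         1.196     0.6143
  Δ          0.05509   -0.05509
  eq           1.252     0.5592
  solve Keq expr → x = -0.02755; check Q = 0.1996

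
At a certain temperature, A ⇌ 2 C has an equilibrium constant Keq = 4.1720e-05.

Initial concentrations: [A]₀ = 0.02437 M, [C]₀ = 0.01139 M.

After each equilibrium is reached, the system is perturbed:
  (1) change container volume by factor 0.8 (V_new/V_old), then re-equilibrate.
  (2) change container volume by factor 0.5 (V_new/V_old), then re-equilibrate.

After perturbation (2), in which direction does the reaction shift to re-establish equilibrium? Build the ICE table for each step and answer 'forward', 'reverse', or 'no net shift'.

Direction: reverse

Q₀ = 0.005323 vs Keq = 4.1720e-05 ⇒ Q>K, reverse
Step 1:
                  A         C
  init      0.02437   0.01139
  Δ         0.00514  -0.01028
  eq        0.02951   0.00111
  solve Keq expr → x = -0.00514; check Q = 4.1720e-05
Then change container volume by factor 0.8 (V_new/V_old).
Step 2:
                  A         C
  init      0.03689  0.001387
  Δ       7.2603e-05 -1.4521e-04
  eq        0.03696  0.001242
  solve Keq expr → x = -7.2603e-05; check Q = 4.1720e-05
Then change container volume by factor 0.5 (V_new/V_old).
Step 3:
                  A         C
  init      0.07392  0.002484
  Δ       3.6156e-04 -7.2312e-04
  eq        0.07428   0.00176
  solve Keq expr → x = -3.6156e-04; check Q = 4.1720e-05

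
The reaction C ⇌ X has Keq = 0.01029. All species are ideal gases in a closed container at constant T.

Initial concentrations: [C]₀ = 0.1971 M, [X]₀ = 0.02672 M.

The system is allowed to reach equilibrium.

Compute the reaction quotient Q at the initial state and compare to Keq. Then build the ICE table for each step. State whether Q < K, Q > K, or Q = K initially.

Q₀ = 0.1356 vs Keq = 0.01029 ⇒ Q>K, reverse
Step 1:
                    C           X
  init         0.1971     0.02672
  Δ           0.02444    -0.02444
  eq           0.2215     0.00228
  solve Keq expr → x = -0.02444; check Q = 0.01029

Q₀ = 0.1356; Q > K (proceeds reverse)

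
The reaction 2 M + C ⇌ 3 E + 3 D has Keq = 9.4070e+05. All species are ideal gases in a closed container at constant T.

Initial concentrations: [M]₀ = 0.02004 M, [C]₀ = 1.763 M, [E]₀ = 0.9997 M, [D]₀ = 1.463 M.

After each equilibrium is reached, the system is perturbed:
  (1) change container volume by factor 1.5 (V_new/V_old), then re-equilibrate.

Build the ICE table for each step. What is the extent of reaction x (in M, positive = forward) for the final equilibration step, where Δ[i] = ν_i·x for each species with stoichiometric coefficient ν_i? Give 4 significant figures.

x = 2.2353e-04 M

Q₀ = 4419 vs Keq = 9.4070e+05 ⇒ Q<K, forward
Step 1:
                  M         C         E         D
  init      0.02004     1.763    0.9997     1.463
  Δ        -0.01856 -0.009282   0.02785   0.02785
  eq       0.001476     1.754     1.028     1.491
  solve Keq expr → x = 0.009282; check Q = 9.4070e+05
Then change container volume by factor 1.5 (V_new/V_old).
Step 2:
                  M         C         E         D
  init    9.8413e-04     1.169     0.685    0.9939
  Δ       -4.4706e-04 -2.2353e-04 6.7059e-04 6.7059e-04
  eq      5.3708e-04     1.169    0.6857    0.9946
  solve Keq expr → x = 2.2353e-04; check Q = 9.4070e+05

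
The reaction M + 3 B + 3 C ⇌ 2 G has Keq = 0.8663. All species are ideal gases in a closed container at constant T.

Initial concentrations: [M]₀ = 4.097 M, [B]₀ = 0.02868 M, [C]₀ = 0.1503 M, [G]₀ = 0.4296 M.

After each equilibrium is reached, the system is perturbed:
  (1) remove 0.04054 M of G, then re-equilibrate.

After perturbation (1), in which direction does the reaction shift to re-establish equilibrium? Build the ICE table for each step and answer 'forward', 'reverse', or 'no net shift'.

Direction: forward

Q₀ = 5.6240e+05 vs Keq = 0.8663 ⇒ Q>K, reverse
Step 1:
                    M           B           C           G
  I             4.097     0.02868      0.1503      0.4296
  C            0.1237      0.3712      0.3712     -0.2475
  E             4.221      0.3999      0.5215      0.1821
  solve Keq expr → x = -0.1237; check Q = 0.8663
Then remove 0.04054 M of G.
Step 2:
                    M           B           C           G
  I             4.221      0.3999      0.5215      0.1416
  C         -0.007417    -0.02225    -0.02225     0.01483
  E             4.213      0.3776      0.4993      0.1564
  solve Keq expr → x = 0.007417; check Q = 0.8663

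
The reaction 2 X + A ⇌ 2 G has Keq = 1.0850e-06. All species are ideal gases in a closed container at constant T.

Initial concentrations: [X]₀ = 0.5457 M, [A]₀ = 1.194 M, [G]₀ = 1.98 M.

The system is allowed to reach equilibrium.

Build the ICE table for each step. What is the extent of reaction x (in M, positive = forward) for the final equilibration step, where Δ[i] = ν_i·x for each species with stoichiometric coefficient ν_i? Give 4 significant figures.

x = -0.9881 M

Q₀ = 11.03 vs Keq = 1.0850e-06 ⇒ Q>K, reverse
Step 1:
                    X           A           G
  init         0.5457       1.194        1.98
  Δ             1.976      0.9881      -1.976
  eq            2.522       2.182     0.00388
  solve Keq expr → x = -0.9881; check Q = 1.0850e-06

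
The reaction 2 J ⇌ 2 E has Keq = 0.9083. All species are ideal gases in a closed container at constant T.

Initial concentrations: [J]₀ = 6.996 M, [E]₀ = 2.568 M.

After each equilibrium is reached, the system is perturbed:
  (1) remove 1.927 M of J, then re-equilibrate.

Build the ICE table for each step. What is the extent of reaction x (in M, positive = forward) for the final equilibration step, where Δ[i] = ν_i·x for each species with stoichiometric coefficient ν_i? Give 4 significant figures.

x = -0.4702 M

Q₀ = 0.1347 vs Keq = 0.9083 ⇒ Q<K, forward
Step 1:
                  J         E
  init        6.996     2.568
  Δ          -2.099     2.099
  eq          4.897     4.667
  solve Keq expr → x = 1.05; check Q = 0.9083
Then remove 1.927 M of J.
Step 2:
                  J         E
  init         2.97     4.667
  Δ          0.9403   -0.9403
  eq           3.91     3.727
  solve Keq expr → x = -0.4702; check Q = 0.9083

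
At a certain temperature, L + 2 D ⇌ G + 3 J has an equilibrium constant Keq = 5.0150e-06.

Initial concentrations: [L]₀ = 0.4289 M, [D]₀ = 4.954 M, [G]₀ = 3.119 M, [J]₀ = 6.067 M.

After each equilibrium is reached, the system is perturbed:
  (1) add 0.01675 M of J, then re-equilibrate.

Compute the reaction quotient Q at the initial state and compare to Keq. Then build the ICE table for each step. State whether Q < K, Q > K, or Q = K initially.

Q₀ = 66.17 vs Keq = 5.0150e-06 ⇒ Q>K, reverse
Step 1:
                    L           D           G           J
  I            0.4289       4.954       3.119       6.067
  C             1.991       3.981      -1.991      -5.972
  E              2.42       8.935       1.128     0.09504
  solve Keq expr → x = -1.991; check Q = 5.0150e-06
Then add 0.01675 M of J.
Step 2:
                    L           D           G           J
  I              2.42       8.935       1.128      0.1118
  C          0.005482     0.01096   -0.005482    -0.01645
  E             2.425       8.946       1.123     0.09535
  solve Keq expr → x = -0.005482; check Q = 5.0150e-06

Q₀ = 66.17; Q > K (proceeds reverse)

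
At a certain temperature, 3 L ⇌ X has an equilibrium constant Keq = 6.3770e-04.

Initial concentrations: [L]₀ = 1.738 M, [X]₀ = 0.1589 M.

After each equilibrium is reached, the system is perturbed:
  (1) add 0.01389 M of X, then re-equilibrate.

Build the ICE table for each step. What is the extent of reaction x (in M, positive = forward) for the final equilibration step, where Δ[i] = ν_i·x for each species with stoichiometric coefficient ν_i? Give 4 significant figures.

Q₀ = 0.03027 vs Keq = 6.3770e-04 ⇒ Q>K, reverse
Step 1:
                    L           X
  I             1.738      0.1589
  C            0.4565     -0.1522
  E             2.194    0.006739
  solve Keq expr → x = -0.1522; check Q = 6.3770e-04
Then add 0.01389 M of X.
Step 2:
                    L           X
  I             2.194     0.02063
  C           0.04053    -0.01351
  E             2.235     0.00712
  solve Keq expr → x = -0.01351; check Q = 6.3770e-04

x = -0.01351 M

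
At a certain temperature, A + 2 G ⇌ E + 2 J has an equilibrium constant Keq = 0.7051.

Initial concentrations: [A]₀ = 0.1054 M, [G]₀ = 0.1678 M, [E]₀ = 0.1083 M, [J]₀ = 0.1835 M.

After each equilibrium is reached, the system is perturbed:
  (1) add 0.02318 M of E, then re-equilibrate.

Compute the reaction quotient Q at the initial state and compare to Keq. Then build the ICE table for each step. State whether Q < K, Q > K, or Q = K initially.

Q₀ = 1.229; Q > K (proceeds reverse)

Q₀ = 1.229 vs Keq = 0.7051 ⇒ Q>K, reverse
Step 1:
                  A         G         E         J
  Initial    0.1054    0.1678    0.1083    0.1835
  Change   0.008635   0.01727 -0.008635  -0.01727
  Equil       0.114    0.1851   0.09966    0.1662
  solve Keq expr → x = -0.008635; check Q = 0.7051
Then add 0.02318 M of E.
Step 2:
                  A         G         E         J
  Initial     0.114    0.1851    0.1228    0.1662
  Change   0.003336  0.006671 -0.003336 -0.006671
  Equil      0.1174    0.1917    0.1195    0.1596
  solve Keq expr → x = -0.003336; check Q = 0.7051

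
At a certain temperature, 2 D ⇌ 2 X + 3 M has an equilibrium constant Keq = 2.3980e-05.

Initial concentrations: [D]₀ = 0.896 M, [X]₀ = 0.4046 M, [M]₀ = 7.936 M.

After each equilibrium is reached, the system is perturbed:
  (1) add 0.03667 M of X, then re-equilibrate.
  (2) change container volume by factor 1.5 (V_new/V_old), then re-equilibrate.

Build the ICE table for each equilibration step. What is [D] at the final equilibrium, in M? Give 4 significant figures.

[D]_eq = 0.8911 M

Q₀ = 101.9 vs Keq = 2.3980e-05 ⇒ Q>K, reverse
Step 1:
                  D         X         M
  init        0.896    0.4046     7.936
  Δ          0.4043   -0.4043   -0.6064
  eq            1.3 3.2088e-04      7.33
  solve Keq expr → x = -0.2021; check Q = 2.3980e-05
Then add 0.03667 M of X.
Step 2:
                  D         X         M
  init          1.3   0.03699      7.33
  Δ         0.03666  -0.03666  -0.05499
  eq          1.337 3.3367e-04     7.275
  solve Keq expr → x = -0.01833; check Q = 2.3980e-05
Then change container volume by factor 1.5 (V_new/V_old).
Step 3:
                  D         X         M
  init       0.8913 2.2245e-04      4.85
  Δ       -1.8610e-04 1.8610e-04 2.7914e-04
  eq         0.8911 4.0854e-04      4.85
  solve Keq expr → x = 9.3048e-05; check Q = 2.3980e-05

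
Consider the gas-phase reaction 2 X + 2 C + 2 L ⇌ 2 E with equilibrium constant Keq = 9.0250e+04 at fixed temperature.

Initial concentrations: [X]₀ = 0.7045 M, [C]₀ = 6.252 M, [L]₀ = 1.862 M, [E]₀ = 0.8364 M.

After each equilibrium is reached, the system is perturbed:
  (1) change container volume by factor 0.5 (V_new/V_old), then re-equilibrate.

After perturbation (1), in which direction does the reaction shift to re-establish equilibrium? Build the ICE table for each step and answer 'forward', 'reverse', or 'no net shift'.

Direction: forward

Q₀ = 0.0104 vs Keq = 9.0250e+04 ⇒ Q<K, forward
Step 1:
                  X         C         L         E
  I          0.7045     6.252     1.862    0.8364
  C         -0.7037   -0.7037   -0.7037    0.7037
  E       7.9771e-04     5.548     1.158      1.54
  solve Keq expr → x = 0.3519; check Q = 9.0250e+04
Then change container volume by factor 0.5 (V_new/V_old).
Step 2:
                  X         C         L         E
  I        0.001595      11.1     2.317      3.08
  C       -0.001196 -0.001196 -0.001196  0.001196
  E       3.9926e-04      11.1     2.315     3.081
  solve Keq expr → x = 5.9808e-04; check Q = 9.0250e+04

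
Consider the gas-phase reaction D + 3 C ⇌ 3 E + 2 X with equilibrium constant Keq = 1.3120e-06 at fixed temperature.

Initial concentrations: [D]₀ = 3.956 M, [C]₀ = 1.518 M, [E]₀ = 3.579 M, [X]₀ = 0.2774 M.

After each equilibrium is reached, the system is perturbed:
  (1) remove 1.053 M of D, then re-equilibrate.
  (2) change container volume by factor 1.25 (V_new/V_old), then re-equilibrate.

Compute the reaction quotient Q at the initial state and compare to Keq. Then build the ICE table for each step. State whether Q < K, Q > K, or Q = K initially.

Q₀ = 0.2549 vs Keq = 1.3120e-06 ⇒ Q>K, reverse
Step 1:
                    D           C           E           X
  init          3.956       1.518       3.579      0.2774
  Δ            0.1381      0.4144     -0.4144     -0.2763
  eq            4.094       1.932       3.165    0.001106
  solve Keq expr → x = -0.1381; check Q = 1.3120e-06
Then remove 1.053 M of D.
Step 2:
                    D           C           E           X
  init          3.041       1.932       3.165    0.001106
  Δ        7.6246e-05  2.2874e-04 -2.2874e-04 -1.5249e-04
  eq            3.041       1.933       3.164  9.5347e-04
  solve Keq expr → x = -7.6246e-05; check Q = 1.3120e-06
Then change container volume by factor 1.25 (V_new/V_old).
Step 3:
                    D           C           E           X
  init          2.433       1.546       2.531  7.6277e-04
  Δ       -4.4923e-05 -1.3477e-04  1.3477e-04  8.9846e-05
  eq            2.433       1.546       2.532  8.5262e-04
  solve Keq expr → x = 4.4923e-05; check Q = 1.3120e-06

Q₀ = 0.2549; Q > K (proceeds reverse)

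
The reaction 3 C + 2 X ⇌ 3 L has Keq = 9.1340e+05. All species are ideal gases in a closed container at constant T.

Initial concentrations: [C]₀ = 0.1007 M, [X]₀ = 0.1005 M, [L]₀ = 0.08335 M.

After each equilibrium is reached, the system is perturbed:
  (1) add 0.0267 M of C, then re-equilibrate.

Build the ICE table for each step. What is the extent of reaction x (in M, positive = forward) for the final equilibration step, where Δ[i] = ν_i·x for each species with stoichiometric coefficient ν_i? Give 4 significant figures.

Q₀ = 56.14 vs Keq = 9.1340e+05 ⇒ Q<K, forward
Step 1:
                   C          X          L
  I           0.1007     0.1005    0.08335
  C         -0.08642   -0.05761    0.08642
  E          0.01428    0.04289     0.1698
  solve Keq expr → x = 0.02881; check Q = 9.1340e+05
Then add 0.0267 M of C.
Step 2:
                   C          X          L
  I          0.04098    0.04289     0.1698
  C         -0.02037   -0.01358    0.02037
  E          0.02061    0.02931     0.1901
  solve Keq expr → x = 0.006789; check Q = 9.1340e+05

x = 0.006789 M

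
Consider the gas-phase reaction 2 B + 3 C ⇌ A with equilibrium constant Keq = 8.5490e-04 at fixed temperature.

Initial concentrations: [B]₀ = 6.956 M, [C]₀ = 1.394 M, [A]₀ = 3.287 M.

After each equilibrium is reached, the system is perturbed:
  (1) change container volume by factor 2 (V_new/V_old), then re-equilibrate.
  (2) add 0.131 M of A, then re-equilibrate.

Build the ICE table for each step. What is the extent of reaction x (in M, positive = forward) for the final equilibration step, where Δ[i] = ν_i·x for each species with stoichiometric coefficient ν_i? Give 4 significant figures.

Q₀ = 0.02508 vs Keq = 8.5490e-04 ⇒ Q>K, reverse
Step 1:
                    B           C           A
  init          6.956       1.394       3.287
  Δ             1.409       2.114     -0.7046
  eq            8.365       3.508       2.582
  solve Keq expr → x = -0.7046; check Q = 8.5490e-04
Then change container volume by factor 2 (V_new/V_old).
Step 2:
                    B           C           A
  init          4.183       1.754       1.291
  Δ                 1         1.5        -0.5
  eq            5.183       3.254      0.7912
  solve Keq expr → x = -0.5; check Q = 8.5490e-04
Then add 0.131 M of A.
Step 3:
                    B           C           A
  init          5.183       3.254      0.9222
  Δ           0.06668         0.1    -0.03334
  eq            5.249       3.354      0.8888
  solve Keq expr → x = -0.03334; check Q = 8.5490e-04

x = -0.03334 M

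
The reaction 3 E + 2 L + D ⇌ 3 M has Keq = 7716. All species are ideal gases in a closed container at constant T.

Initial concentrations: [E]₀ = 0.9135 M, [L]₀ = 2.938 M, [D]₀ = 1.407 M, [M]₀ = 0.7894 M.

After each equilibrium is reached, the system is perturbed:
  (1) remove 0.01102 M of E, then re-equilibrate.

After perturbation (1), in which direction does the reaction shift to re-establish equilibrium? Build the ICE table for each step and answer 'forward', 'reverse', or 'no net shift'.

Direction: reverse

Q₀ = 0.05313 vs Keq = 7716 ⇒ Q<K, forward
Step 1:
                    E           L           D           M
  init         0.9135       2.938       1.407      0.7894
  Δ           -0.8679     -0.5786     -0.2893      0.8679
  eq           0.0456       2.359       1.118       1.657
  solve Keq expr → x = 0.2893; check Q = 7716
Then remove 0.01102 M of E.
Step 2:
                    E           L           D           M
  init        0.03458       2.359       1.118       1.657
  Δ           0.01059    0.007061     0.00353    -0.01059
  eq          0.04517       2.366       1.121       1.647
  solve Keq expr → x = -0.00353; check Q = 7716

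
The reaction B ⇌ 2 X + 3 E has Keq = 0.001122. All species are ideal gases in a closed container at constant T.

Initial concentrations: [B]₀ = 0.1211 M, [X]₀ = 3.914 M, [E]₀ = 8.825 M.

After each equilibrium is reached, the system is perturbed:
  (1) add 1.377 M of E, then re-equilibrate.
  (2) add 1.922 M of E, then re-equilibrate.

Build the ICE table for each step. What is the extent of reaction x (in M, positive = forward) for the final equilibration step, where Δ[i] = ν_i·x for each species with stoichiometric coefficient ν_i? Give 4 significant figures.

x = -0.001128 M

Q₀ = 8.6944e+04 vs Keq = 0.001122 ⇒ Q>K, reverse
Step 1:
                  B         X         E
  I          0.1211     3.914     8.825
  C           1.952    -3.905    -5.857
  E           2.073  0.009432     2.968
  solve Keq expr → x = -1.952; check Q = 0.001122
Then add 1.377 M of E.
Step 2:
                  B         X         E
  I           2.073  0.009432     4.345
  C        0.002047 -0.004093  -0.00614
  E           2.075  0.005339     4.339
  solve Keq expr → x = -0.002047; check Q = 0.001122
Then add 1.922 M of E.
Step 3:
                  B         X         E
  I           2.075  0.005339     6.261
  C        0.001128 -0.002255 -0.003383
  E           2.077  0.003084     6.258
  solve Keq expr → x = -0.001128; check Q = 0.001122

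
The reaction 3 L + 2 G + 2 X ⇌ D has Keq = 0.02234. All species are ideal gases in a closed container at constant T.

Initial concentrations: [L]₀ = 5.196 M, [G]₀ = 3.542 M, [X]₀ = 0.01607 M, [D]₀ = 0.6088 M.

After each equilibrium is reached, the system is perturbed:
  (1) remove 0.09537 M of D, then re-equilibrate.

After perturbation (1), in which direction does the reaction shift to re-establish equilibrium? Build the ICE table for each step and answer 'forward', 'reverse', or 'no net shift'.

Q₀ = 1.339 vs Keq = 0.02234 ⇒ Q>K, reverse
Step 1:
                    L           G           X           D
  init          5.196       3.542     0.01607      0.6088
  Δ            0.1434     0.09559     0.09559    -0.04779
  eq            5.339       3.638      0.1117       0.561
  solve Keq expr → x = -0.04779; check Q = 0.02234
Then remove 0.09537 M of D.
Step 2:
                    L           G           X           D
  init          5.339       3.638      0.1117      0.4656
  Δ          -0.01323   -0.008821   -0.008821    0.004411
  eq            5.326       3.629      0.1028        0.47
  solve Keq expr → x = 0.004411; check Q = 0.02234

Direction: forward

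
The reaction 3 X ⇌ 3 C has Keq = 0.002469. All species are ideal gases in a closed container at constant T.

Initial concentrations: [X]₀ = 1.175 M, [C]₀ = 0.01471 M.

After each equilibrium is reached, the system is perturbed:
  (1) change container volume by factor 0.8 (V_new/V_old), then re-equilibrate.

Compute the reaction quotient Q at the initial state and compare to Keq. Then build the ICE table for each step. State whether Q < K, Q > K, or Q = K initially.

Q₀ = 1.9621e-06 vs Keq = 0.002469 ⇒ Q<K, forward
Step 1:
                   X          C
  I            1.175    0.01471
  C          -0.1269     0.1269
  E            1.048     0.1417
  solve Keq expr → x = 0.04231; check Q = 0.002469
Then change container volume by factor 0.8 (V_new/V_old).
Step 2:
                   X          C
  I             1.31     0.1771
  C                0          0
  E             1.31     0.1771
  solve Keq expr → x = 0; check Q = 0.002469

Q₀ = 1.9621e-06; Q < K (proceeds forward)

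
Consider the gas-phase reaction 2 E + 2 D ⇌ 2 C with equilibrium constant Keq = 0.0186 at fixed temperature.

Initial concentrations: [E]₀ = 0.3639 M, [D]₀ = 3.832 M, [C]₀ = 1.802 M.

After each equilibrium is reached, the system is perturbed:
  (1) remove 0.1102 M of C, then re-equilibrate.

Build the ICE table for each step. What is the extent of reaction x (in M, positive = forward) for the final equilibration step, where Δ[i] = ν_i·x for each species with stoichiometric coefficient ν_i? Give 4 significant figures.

Q₀ = 1.67 vs Keq = 0.0186 ⇒ Q>K, reverse
Step 1:
                   E          D          C
  init        0.3639      3.832      1.802
  Δ           0.9473     0.9473    -0.9473
  eq           1.311      4.779     0.8547
  solve Keq expr → x = -0.4737; check Q = 0.0186
Then remove 0.1102 M of C.
Step 2:
                   E          D          C
  init         1.311      4.779     0.7445
  Δ         -0.06047   -0.06047    0.06047
  eq           1.251      4.719     0.8049
  solve Keq expr → x = 0.03023; check Q = 0.0186

x = 0.03023 M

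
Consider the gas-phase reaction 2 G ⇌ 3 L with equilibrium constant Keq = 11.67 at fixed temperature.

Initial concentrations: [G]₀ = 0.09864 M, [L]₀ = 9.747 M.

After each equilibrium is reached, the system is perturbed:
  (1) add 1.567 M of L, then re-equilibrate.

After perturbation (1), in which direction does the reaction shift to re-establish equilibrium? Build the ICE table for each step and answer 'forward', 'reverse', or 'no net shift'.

Q₀ = 9.5171e+04 vs Keq = 11.67 ⇒ Q>K, reverse
Step 1:
                  G         L
  Initial   0.09864     9.747
  Change      3.169    -4.753
  Equil       3.267     4.994
  solve Keq expr → x = -1.584; check Q = 11.67
Then add 1.567 M of L.
Step 2:
                  G         L
  Initial     3.267     6.561
  Change     0.6296   -0.9444
  Equil       3.897     5.617
  solve Keq expr → x = -0.3148; check Q = 11.67

Direction: reverse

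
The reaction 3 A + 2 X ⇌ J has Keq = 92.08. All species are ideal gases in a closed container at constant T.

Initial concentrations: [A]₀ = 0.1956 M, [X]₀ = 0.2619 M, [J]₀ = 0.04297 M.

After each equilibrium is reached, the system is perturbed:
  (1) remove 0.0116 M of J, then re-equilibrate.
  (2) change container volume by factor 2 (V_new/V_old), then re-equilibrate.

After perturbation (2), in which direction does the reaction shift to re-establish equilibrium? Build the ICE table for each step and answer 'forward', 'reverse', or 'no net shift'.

Q₀ = 83.71 vs Keq = 92.08 ⇒ Q<K, forward
Step 1:
                    A           X           J
  init         0.1956      0.2619     0.04297
  Δ         -0.003374   -0.002249    0.001125
  eq           0.1922      0.2597     0.04409
  solve Keq expr → x = 0.001125; check Q = 92.08
Then remove 0.0116 M of J.
Step 2:
                    A           X           J
  init         0.1922      0.2597     0.03249
  Δ         -0.009849   -0.006566    0.003283
  eq           0.1824      0.2531     0.03578
  solve Keq expr → x = 0.003283; check Q = 92.08
Then change container volume by factor 2 (V_new/V_old).
Step 3:
                    A           X           J
  init        0.09119      0.1265     0.01789
  Δ           0.03933     0.02622    -0.01311
  eq           0.1305      0.1528    0.004778
  solve Keq expr → x = -0.01311; check Q = 92.08

Direction: reverse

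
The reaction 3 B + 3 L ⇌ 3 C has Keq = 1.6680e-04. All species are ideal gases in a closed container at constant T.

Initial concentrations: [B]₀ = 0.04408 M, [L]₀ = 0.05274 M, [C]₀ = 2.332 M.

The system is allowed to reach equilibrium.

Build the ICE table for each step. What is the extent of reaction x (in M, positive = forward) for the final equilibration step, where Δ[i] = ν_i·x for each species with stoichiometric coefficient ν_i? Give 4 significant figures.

Q₀ = 1.0093e+09 vs Keq = 1.6680e-04 ⇒ Q>K, reverse
Step 1:
                  B         L         C
  Initial   0.04408   0.05274     2.332
  Change      2.082     2.082    -2.082
  Equil       2.126     2.135    0.2499
  solve Keq expr → x = -0.694; check Q = 1.6680e-04

x = -0.694 M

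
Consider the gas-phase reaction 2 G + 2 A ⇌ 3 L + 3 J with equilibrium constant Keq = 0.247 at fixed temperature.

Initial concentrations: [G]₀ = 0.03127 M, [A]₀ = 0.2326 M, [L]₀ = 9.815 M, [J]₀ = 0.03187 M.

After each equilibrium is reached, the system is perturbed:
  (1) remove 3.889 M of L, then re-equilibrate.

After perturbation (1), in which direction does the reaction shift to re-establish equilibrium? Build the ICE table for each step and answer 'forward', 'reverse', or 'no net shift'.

Q₀ = 578.6 vs Keq = 0.247 ⇒ Q>K, reverse
Step 1:
                    G           A           L           J
  init        0.03127      0.2326       9.815     0.03187
  Δ           0.01893     0.01893    -0.02839    -0.02839
  eq           0.0502      0.2515       9.787    0.003476
  solve Keq expr → x = -0.009465; check Q = 0.247
Then remove 3.889 M of L.
Step 2:
                    G           A           L           J
  init         0.0502      0.2515       5.898    0.003476
  Δ         -0.001439   -0.001439    0.002158    0.002158
  eq          0.04876      0.2501         5.9    0.005634
  solve Keq expr → x = 7.1932e-04; check Q = 0.247

Direction: forward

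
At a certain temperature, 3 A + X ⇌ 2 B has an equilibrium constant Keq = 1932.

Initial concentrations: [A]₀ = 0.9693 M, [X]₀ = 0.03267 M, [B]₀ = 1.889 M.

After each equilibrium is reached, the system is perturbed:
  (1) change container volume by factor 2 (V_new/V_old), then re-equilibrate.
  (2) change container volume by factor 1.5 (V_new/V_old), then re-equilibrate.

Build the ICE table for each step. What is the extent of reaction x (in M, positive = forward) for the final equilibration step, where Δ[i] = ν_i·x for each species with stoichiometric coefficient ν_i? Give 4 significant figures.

x = -0.003465 M

Q₀ = 119.9 vs Keq = 1932 ⇒ Q<K, forward
Step 1:
                  A         X         B
  Initial    0.9693   0.03267     1.889
  Change   -0.08936  -0.02979   0.05957
  Equil      0.8799  0.002884     1.949
  solve Keq expr → x = 0.02979; check Q = 1932
Then change container volume by factor 2 (V_new/V_old).
Step 2:
                  A         X         B
  Initial      0.44  0.001442    0.9743
  Change    0.01145  0.003816 -0.007631
  Equil      0.4514  0.005258    0.9667
  solve Keq expr → x = -0.003816; check Q = 1932
Then change container volume by factor 1.5 (V_new/V_old).
Step 3:
                  A         X         B
  Initial    0.3009  0.003505    0.6444
  Change     0.0104  0.003465  -0.00693
  Equil      0.3113   0.00697    0.6375
  solve Keq expr → x = -0.003465; check Q = 1932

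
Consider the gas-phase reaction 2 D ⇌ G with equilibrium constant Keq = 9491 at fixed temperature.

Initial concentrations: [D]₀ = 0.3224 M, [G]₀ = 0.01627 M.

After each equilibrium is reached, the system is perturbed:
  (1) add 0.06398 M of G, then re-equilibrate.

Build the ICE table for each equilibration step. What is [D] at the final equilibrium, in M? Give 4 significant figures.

Q₀ = 0.1565 vs Keq = 9491 ⇒ Q<K, forward
Step 1:
                  D         G
  I          0.3224   0.01627
  C         -0.3181    0.1591
  E        0.004298    0.1753
  solve Keq expr → x = 0.1591; check Q = 9491
Then add 0.06398 M of G.
Step 2:
                  D         G
  I        0.004298    0.2393
  C       7.1958e-04 -3.5979e-04
  E        0.005018    0.2389
  solve Keq expr → x = -3.5979e-04; check Q = 9491

[D]_eq = 0.005018 M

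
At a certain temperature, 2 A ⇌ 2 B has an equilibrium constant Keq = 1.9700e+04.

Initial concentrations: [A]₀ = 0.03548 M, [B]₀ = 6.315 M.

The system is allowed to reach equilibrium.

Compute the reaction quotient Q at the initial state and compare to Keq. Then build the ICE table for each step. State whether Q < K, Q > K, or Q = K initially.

Q₀ = 3.1680e+04; Q > K (proceeds reverse)

Q₀ = 3.1680e+04 vs Keq = 1.9700e+04 ⇒ Q>K, reverse
Step 1:
                  A         B
  I         0.03548     6.315
  C        0.009445 -0.009445
  E         0.04493     6.306
  solve Keq expr → x = -0.004723; check Q = 1.9700e+04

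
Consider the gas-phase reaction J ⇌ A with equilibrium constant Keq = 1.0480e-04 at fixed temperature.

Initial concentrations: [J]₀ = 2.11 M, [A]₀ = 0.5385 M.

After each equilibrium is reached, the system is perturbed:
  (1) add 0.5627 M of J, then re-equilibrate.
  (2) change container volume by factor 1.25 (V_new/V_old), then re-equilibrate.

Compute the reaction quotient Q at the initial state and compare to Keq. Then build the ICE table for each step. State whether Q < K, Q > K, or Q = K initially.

Q₀ = 0.2552 vs Keq = 1.0480e-04 ⇒ Q>K, reverse
Step 1:
                   J          A
  Initial       2.11     0.5385
  Change      0.5382    -0.5382
  Equil        2.648 2.7753e-04
  solve Keq expr → x = -0.5382; check Q = 1.0480e-04
Then add 0.5627 M of J.
Step 2:
                   J          A
  Initial      3.211 2.7753e-04
  Change  -5.8965e-05 5.8965e-05
  Equil        3.211 3.3650e-04
  solve Keq expr → x = 5.8965e-05; check Q = 1.0480e-04
Then change container volume by factor 1.25 (V_new/V_old).
Step 3:
                   J          A
  Initial      2.569 2.6920e-04
  Change           0          0
  Equil        2.569 2.6920e-04
  solve Keq expr → x = 0; check Q = 1.0480e-04

Q₀ = 0.2552; Q > K (proceeds reverse)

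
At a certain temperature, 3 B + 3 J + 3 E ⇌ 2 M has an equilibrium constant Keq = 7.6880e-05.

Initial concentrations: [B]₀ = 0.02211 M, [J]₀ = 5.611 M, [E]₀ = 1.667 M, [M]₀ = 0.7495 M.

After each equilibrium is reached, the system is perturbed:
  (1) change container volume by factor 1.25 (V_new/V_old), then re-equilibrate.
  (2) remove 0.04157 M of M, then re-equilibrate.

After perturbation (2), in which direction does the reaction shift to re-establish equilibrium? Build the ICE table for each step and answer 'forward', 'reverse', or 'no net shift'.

Direction: forward

Q₀ = 63.51 vs Keq = 7.6880e-05 ⇒ Q>K, reverse
Step 1:
                  B         J         E         M
  Initial   0.02211     5.611     1.667    0.7495
  Change     0.6823    0.6823    0.6823   -0.4548
  Equil      0.7044     6.293     2.349    0.2947
  solve Keq expr → x = -0.2274; check Q = 7.6880e-05
Then change container volume by factor 1.25 (V_new/V_old).
Step 2:
                  B         J         E         M
  Initial    0.5635     5.035     1.879    0.2357
  Change     0.1131    0.1131    0.1131  -0.07542
  Equil      0.6766     5.148     1.993    0.1603
  solve Keq expr → x = -0.03771; check Q = 7.6880e-05
Then remove 0.04157 M of M.
Step 3:
                  B         J         E         M
  Initial    0.6766     5.148     1.993    0.1187
  Change   -0.03553  -0.03553  -0.03553   0.02369
  Equil      0.6411     5.112     1.957    0.1424
  solve Keq expr → x = 0.01184; check Q = 7.6880e-05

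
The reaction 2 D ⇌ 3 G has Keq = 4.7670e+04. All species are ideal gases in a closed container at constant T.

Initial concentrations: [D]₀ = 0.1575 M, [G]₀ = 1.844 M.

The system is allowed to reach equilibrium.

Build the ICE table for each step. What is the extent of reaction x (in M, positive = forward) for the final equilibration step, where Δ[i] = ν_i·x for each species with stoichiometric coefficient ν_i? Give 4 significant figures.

x = 0.07198 M

Q₀ = 252.8 vs Keq = 4.7670e+04 ⇒ Q<K, forward
Step 1:
                    D           G
  init         0.1575       1.844
  Δ            -0.144      0.2159
  eq          0.01354        2.06
  solve Keq expr → x = 0.07198; check Q = 4.7670e+04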